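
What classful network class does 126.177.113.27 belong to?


First octet: 126
Binary: 01111110
0xxxxxxx -> Class A (1-126)
Class A, default mask 255.0.0.0 (/8)


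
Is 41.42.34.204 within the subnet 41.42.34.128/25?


Subnet network: 41.42.34.128
Test IP AND mask: 41.42.34.128
Yes, 41.42.34.204 is in 41.42.34.128/25


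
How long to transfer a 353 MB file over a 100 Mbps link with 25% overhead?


Effective throughput = 100 * (1 - 25/100) = 75 Mbps
File size in Mb = 353 * 8 = 2824 Mb
Time = 2824 / 75
Time = 37.6533 seconds


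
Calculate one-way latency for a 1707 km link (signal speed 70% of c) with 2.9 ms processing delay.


Speed = 0.7 * 3e5 km/s = 210000 km/s
Propagation delay = 1707 / 210000 = 0.0081 s = 8.1286 ms
Processing delay = 2.9 ms
Total one-way latency = 11.0286 ms


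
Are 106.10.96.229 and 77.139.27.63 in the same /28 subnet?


Mask: 255.255.255.240
106.10.96.229 AND mask = 106.10.96.224
77.139.27.63 AND mask = 77.139.27.48
No, different subnets (106.10.96.224 vs 77.139.27.48)


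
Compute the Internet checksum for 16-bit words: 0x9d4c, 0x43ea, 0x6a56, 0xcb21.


Sum all words (with carry folding):
+ 0x9d4c = 0x9d4c
+ 0x43ea = 0xe136
+ 0x6a56 = 0x4b8d
+ 0xcb21 = 0x16af
One's complement: ~0x16af
Checksum = 0xe950


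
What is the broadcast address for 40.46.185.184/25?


Network: 40.46.185.128/25
Host bits = 7
Set all host bits to 1:
Broadcast: 40.46.185.255


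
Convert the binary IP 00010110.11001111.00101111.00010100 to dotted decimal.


00010110 = 22
11001111 = 207
00101111 = 47
00010100 = 20
IP: 22.207.47.20


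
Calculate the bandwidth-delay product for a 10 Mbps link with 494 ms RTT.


BDP = bandwidth * RTT
= 10 Mbps * 494 ms
= 10 * 1e6 * 494 / 1000 bits
= 4940000 bits
= 617500 bytes
= 603.0273 KB
BDP = 4940000 bits (617500 bytes)


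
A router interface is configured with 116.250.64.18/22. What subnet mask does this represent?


/22 means 22 network bits, 10 host bits
Binary: 11111111111111111111110000000000
Mask: 255.255.252.0


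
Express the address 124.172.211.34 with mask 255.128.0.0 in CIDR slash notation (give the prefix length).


Binary: 11111111.10000000.00000000.00000000
Count leading 1s
Prefix: /9


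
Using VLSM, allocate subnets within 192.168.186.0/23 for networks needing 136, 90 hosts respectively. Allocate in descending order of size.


136 hosts -> /24 (254 usable): 192.168.186.0/24
90 hosts -> /25 (126 usable): 192.168.187.0/25
Allocation: 192.168.186.0/24 (136 hosts, 254 usable); 192.168.187.0/25 (90 hosts, 126 usable)


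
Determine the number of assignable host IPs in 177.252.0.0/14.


Host bits = 32 - 14 = 18
Total addresses = 2^18 = 262144
Usable = total - 2 (network and broadcast)
Usable hosts: 262142


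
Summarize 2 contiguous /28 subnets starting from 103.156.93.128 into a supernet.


Original prefix: /28
Number of subnets: 2 = 2^1
New prefix = 28 - 1 = 27
Supernet: 103.156.93.128/27


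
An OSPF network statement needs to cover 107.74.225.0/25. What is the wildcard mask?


Subnet mask: 255.255.255.128
Wildcard = 255.255.255.255 - subnet mask
255 - 255 = 0
255 - 255 = 0
255 - 255 = 0
255 - 128 = 127
Wildcard: 0.0.0.127


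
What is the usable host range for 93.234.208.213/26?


Network: 93.234.208.192
Broadcast: 93.234.208.255
First usable = network + 1
Last usable = broadcast - 1
Range: 93.234.208.193 to 93.234.208.254


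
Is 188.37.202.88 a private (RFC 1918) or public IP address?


RFC 1918 private ranges:
  10.0.0.0/8 (10.0.0.0 - 10.255.255.255)
  172.16.0.0/12 (172.16.0.0 - 172.31.255.255)
  192.168.0.0/16 (192.168.0.0 - 192.168.255.255)
Public (not in any RFC 1918 range)


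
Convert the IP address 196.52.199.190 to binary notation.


196 = 11000100
52 = 00110100
199 = 11000111
190 = 10111110
Binary: 11000100.00110100.11000111.10111110


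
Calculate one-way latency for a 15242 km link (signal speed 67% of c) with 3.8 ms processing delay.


Speed = 0.67 * 3e5 km/s = 201000 km/s
Propagation delay = 15242 / 201000 = 0.0758 s = 75.8308 ms
Processing delay = 3.8 ms
Total one-way latency = 79.6308 ms


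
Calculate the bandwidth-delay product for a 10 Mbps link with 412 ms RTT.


BDP = bandwidth * RTT
= 10 Mbps * 412 ms
= 10 * 1e6 * 412 / 1000 bits
= 4120000 bits
= 515000 bytes
= 502.9297 KB
BDP = 4120000 bits (515000 bytes)


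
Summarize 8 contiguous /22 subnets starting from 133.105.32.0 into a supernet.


Original prefix: /22
Number of subnets: 8 = 2^3
New prefix = 22 - 3 = 19
Supernet: 133.105.32.0/19


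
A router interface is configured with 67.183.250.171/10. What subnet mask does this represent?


/10 means 10 network bits, 22 host bits
Binary: 11111111110000000000000000000000
Mask: 255.192.0.0


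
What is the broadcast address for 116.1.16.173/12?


Network: 116.0.0.0/12
Host bits = 20
Set all host bits to 1:
Broadcast: 116.15.255.255


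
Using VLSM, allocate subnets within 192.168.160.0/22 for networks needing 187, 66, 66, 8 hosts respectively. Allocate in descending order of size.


187 hosts -> /24 (254 usable): 192.168.160.0/24
66 hosts -> /25 (126 usable): 192.168.161.0/25
66 hosts -> /25 (126 usable): 192.168.161.128/25
8 hosts -> /28 (14 usable): 192.168.162.0/28
Allocation: 192.168.160.0/24 (187 hosts, 254 usable); 192.168.161.0/25 (66 hosts, 126 usable); 192.168.161.128/25 (66 hosts, 126 usable); 192.168.162.0/28 (8 hosts, 14 usable)


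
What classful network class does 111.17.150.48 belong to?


First octet: 111
Binary: 01101111
0xxxxxxx -> Class A (1-126)
Class A, default mask 255.0.0.0 (/8)


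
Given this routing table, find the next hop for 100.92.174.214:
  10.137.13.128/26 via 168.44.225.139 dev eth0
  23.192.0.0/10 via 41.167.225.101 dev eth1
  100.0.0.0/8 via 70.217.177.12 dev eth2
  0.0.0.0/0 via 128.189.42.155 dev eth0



Longest prefix match for 100.92.174.214:
  /26 10.137.13.128: no
  /10 23.192.0.0: no
  /8 100.0.0.0: MATCH
  /0 0.0.0.0: MATCH
Selected: next-hop 70.217.177.12 via eth2 (matched /8)


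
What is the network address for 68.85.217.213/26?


IP:   01000100.01010101.11011001.11010101
Mask: 11111111.11111111.11111111.11000000
AND operation:
Net:  01000100.01010101.11011001.11000000
Network: 68.85.217.192/26


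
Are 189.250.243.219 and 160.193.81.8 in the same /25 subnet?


Mask: 255.255.255.128
189.250.243.219 AND mask = 189.250.243.128
160.193.81.8 AND mask = 160.193.81.0
No, different subnets (189.250.243.128 vs 160.193.81.0)


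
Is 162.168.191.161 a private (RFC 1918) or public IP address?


RFC 1918 private ranges:
  10.0.0.0/8 (10.0.0.0 - 10.255.255.255)
  172.16.0.0/12 (172.16.0.0 - 172.31.255.255)
  192.168.0.0/16 (192.168.0.0 - 192.168.255.255)
Public (not in any RFC 1918 range)


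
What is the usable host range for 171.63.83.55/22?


Network: 171.63.80.0
Broadcast: 171.63.83.255
First usable = network + 1
Last usable = broadcast - 1
Range: 171.63.80.1 to 171.63.83.254


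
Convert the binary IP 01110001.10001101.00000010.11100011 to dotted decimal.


01110001 = 113
10001101 = 141
00000010 = 2
11100011 = 227
IP: 113.141.2.227


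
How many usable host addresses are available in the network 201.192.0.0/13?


Host bits = 32 - 13 = 19
Total addresses = 2^19 = 524288
Usable = total - 2 (network and broadcast)
Usable hosts: 524286


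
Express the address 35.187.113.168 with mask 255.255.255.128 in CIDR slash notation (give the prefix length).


Binary: 11111111.11111111.11111111.10000000
Count leading 1s
Prefix: /25


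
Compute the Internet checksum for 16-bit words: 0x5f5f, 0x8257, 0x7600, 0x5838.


Sum all words (with carry folding):
+ 0x5f5f = 0x5f5f
+ 0x8257 = 0xe1b6
+ 0x7600 = 0x57b7
+ 0x5838 = 0xafef
One's complement: ~0xafef
Checksum = 0x5010


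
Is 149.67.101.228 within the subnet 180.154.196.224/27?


Subnet network: 180.154.196.224
Test IP AND mask: 149.67.101.224
No, 149.67.101.228 is not in 180.154.196.224/27


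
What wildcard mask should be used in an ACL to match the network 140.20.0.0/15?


Subnet mask: 255.254.0.0
Wildcard = 255.255.255.255 - subnet mask
255 - 255 = 0
255 - 254 = 1
255 - 0 = 255
255 - 0 = 255
Wildcard: 0.1.255.255


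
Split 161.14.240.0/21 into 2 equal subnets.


New prefix = 21 + 1 = 22
Each subnet has 1024 addresses
  161.14.240.0/22
  161.14.244.0/22
Subnets: 161.14.240.0/22, 161.14.244.0/22


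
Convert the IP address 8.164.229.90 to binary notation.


8 = 00001000
164 = 10100100
229 = 11100101
90 = 01011010
Binary: 00001000.10100100.11100101.01011010


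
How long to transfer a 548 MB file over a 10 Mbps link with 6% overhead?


Effective throughput = 10 * (1 - 6/100) = 9.4 Mbps
File size in Mb = 548 * 8 = 4384 Mb
Time = 4384 / 9.4
Time = 466.383 seconds


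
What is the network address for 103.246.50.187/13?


IP:   01100111.11110110.00110010.10111011
Mask: 11111111.11111000.00000000.00000000
AND operation:
Net:  01100111.11110000.00000000.00000000
Network: 103.240.0.0/13


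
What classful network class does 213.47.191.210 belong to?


First octet: 213
Binary: 11010101
110xxxxx -> Class C (192-223)
Class C, default mask 255.255.255.0 (/24)


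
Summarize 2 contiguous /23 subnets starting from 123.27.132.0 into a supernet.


Original prefix: /23
Number of subnets: 2 = 2^1
New prefix = 23 - 1 = 22
Supernet: 123.27.132.0/22


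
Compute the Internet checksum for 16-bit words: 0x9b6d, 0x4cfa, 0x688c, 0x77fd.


Sum all words (with carry folding):
+ 0x9b6d = 0x9b6d
+ 0x4cfa = 0xe867
+ 0x688c = 0x50f4
+ 0x77fd = 0xc8f1
One's complement: ~0xc8f1
Checksum = 0x370e


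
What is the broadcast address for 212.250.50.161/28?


Network: 212.250.50.160/28
Host bits = 4
Set all host bits to 1:
Broadcast: 212.250.50.175


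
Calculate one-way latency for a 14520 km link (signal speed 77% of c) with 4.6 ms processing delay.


Speed = 0.77 * 3e5 km/s = 231000 km/s
Propagation delay = 14520 / 231000 = 0.0629 s = 62.8571 ms
Processing delay = 4.6 ms
Total one-way latency = 67.4571 ms


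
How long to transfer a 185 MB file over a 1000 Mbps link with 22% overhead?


Effective throughput = 1000 * (1 - 22/100) = 780 Mbps
File size in Mb = 185 * 8 = 1480 Mb
Time = 1480 / 780
Time = 1.8974 seconds


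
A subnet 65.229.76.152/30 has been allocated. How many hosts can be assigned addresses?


Host bits = 32 - 30 = 2
Total addresses = 2^2 = 4
Usable = total - 2 (network and broadcast)
Usable hosts: 2


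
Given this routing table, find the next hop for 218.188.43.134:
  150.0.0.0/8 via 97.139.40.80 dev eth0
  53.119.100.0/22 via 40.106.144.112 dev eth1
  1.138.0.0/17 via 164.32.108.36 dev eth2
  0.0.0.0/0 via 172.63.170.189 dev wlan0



Longest prefix match for 218.188.43.134:
  /8 150.0.0.0: no
  /22 53.119.100.0: no
  /17 1.138.0.0: no
  /0 0.0.0.0: MATCH
Selected: next-hop 172.63.170.189 via wlan0 (matched /0)


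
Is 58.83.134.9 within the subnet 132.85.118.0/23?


Subnet network: 132.85.118.0
Test IP AND mask: 58.83.134.0
No, 58.83.134.9 is not in 132.85.118.0/23


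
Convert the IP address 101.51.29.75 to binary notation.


101 = 01100101
51 = 00110011
29 = 00011101
75 = 01001011
Binary: 01100101.00110011.00011101.01001011


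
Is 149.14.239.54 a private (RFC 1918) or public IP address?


RFC 1918 private ranges:
  10.0.0.0/8 (10.0.0.0 - 10.255.255.255)
  172.16.0.0/12 (172.16.0.0 - 172.31.255.255)
  192.168.0.0/16 (192.168.0.0 - 192.168.255.255)
Public (not in any RFC 1918 range)


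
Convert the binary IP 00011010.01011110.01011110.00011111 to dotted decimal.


00011010 = 26
01011110 = 94
01011110 = 94
00011111 = 31
IP: 26.94.94.31


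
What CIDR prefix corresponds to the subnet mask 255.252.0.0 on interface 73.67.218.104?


Binary: 11111111.11111100.00000000.00000000
Count leading 1s
Prefix: /14


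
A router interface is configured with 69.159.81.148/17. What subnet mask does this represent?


/17 means 17 network bits, 15 host bits
Binary: 11111111111111111000000000000000
Mask: 255.255.128.0


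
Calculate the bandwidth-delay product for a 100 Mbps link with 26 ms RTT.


BDP = bandwidth * RTT
= 100 Mbps * 26 ms
= 100 * 1e6 * 26 / 1000 bits
= 2600000 bits
= 325000 bytes
= 317.3828 KB
BDP = 2600000 bits (325000 bytes)


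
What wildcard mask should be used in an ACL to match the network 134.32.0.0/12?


Subnet mask: 255.240.0.0
Wildcard = 255.255.255.255 - subnet mask
255 - 255 = 0
255 - 240 = 15
255 - 0 = 255
255 - 0 = 255
Wildcard: 0.15.255.255


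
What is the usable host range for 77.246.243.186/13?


Network: 77.240.0.0
Broadcast: 77.247.255.255
First usable = network + 1
Last usable = broadcast - 1
Range: 77.240.0.1 to 77.247.255.254


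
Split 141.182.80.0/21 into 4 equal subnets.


New prefix = 21 + 2 = 23
Each subnet has 512 addresses
  141.182.80.0/23
  141.182.82.0/23
  141.182.84.0/23
  141.182.86.0/23
Subnets: 141.182.80.0/23, 141.182.82.0/23, 141.182.84.0/23, 141.182.86.0/23


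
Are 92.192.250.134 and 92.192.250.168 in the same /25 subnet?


Mask: 255.255.255.128
92.192.250.134 AND mask = 92.192.250.128
92.192.250.168 AND mask = 92.192.250.128
Yes, same subnet (92.192.250.128)


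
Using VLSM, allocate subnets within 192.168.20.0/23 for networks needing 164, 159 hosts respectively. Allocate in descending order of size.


164 hosts -> /24 (254 usable): 192.168.20.0/24
159 hosts -> /24 (254 usable): 192.168.21.0/24
Allocation: 192.168.20.0/24 (164 hosts, 254 usable); 192.168.21.0/24 (159 hosts, 254 usable)


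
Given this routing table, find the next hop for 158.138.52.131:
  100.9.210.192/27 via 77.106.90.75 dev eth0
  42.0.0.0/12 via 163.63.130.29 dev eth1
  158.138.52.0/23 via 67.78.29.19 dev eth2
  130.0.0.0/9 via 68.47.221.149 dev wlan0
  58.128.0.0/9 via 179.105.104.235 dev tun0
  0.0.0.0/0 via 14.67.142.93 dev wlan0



Longest prefix match for 158.138.52.131:
  /27 100.9.210.192: no
  /12 42.0.0.0: no
  /23 158.138.52.0: MATCH
  /9 130.0.0.0: no
  /9 58.128.0.0: no
  /0 0.0.0.0: MATCH
Selected: next-hop 67.78.29.19 via eth2 (matched /23)


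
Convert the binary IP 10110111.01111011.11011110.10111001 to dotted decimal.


10110111 = 183
01111011 = 123
11011110 = 222
10111001 = 185
IP: 183.123.222.185


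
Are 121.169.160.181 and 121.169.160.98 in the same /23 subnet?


Mask: 255.255.254.0
121.169.160.181 AND mask = 121.169.160.0
121.169.160.98 AND mask = 121.169.160.0
Yes, same subnet (121.169.160.0)


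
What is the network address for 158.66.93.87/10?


IP:   10011110.01000010.01011101.01010111
Mask: 11111111.11000000.00000000.00000000
AND operation:
Net:  10011110.01000000.00000000.00000000
Network: 158.64.0.0/10


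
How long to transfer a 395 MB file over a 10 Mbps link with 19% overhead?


Effective throughput = 10 * (1 - 19/100) = 8.1 Mbps
File size in Mb = 395 * 8 = 3160 Mb
Time = 3160 / 8.1
Time = 390.1235 seconds


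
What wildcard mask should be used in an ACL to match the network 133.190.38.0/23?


Subnet mask: 255.255.254.0
Wildcard = 255.255.255.255 - subnet mask
255 - 255 = 0
255 - 255 = 0
255 - 254 = 1
255 - 0 = 255
Wildcard: 0.0.1.255


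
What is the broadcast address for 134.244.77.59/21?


Network: 134.244.72.0/21
Host bits = 11
Set all host bits to 1:
Broadcast: 134.244.79.255


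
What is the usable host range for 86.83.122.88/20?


Network: 86.83.112.0
Broadcast: 86.83.127.255
First usable = network + 1
Last usable = broadcast - 1
Range: 86.83.112.1 to 86.83.127.254


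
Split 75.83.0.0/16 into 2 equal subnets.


New prefix = 16 + 1 = 17
Each subnet has 32768 addresses
  75.83.0.0/17
  75.83.128.0/17
Subnets: 75.83.0.0/17, 75.83.128.0/17


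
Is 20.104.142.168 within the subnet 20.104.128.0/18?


Subnet network: 20.104.128.0
Test IP AND mask: 20.104.128.0
Yes, 20.104.142.168 is in 20.104.128.0/18


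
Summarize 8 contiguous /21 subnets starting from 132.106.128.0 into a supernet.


Original prefix: /21
Number of subnets: 8 = 2^3
New prefix = 21 - 3 = 18
Supernet: 132.106.128.0/18


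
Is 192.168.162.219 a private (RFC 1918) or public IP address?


RFC 1918 private ranges:
  10.0.0.0/8 (10.0.0.0 - 10.255.255.255)
  172.16.0.0/12 (172.16.0.0 - 172.31.255.255)
  192.168.0.0/16 (192.168.0.0 - 192.168.255.255)
Private (in 192.168.0.0/16)


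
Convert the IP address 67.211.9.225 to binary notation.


67 = 01000011
211 = 11010011
9 = 00001001
225 = 11100001
Binary: 01000011.11010011.00001001.11100001


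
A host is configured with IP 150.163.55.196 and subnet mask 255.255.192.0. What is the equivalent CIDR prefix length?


Binary: 11111111.11111111.11000000.00000000
Count leading 1s
Prefix: /18


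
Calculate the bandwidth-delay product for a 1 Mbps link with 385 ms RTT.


BDP = bandwidth * RTT
= 1 Mbps * 385 ms
= 1 * 1e6 * 385 / 1000 bits
= 385000 bits
= 48125 bytes
= 46.9971 KB
BDP = 385000 bits (48125 bytes)


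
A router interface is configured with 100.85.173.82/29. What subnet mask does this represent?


/29 means 29 network bits, 3 host bits
Binary: 11111111111111111111111111111000
Mask: 255.255.255.248


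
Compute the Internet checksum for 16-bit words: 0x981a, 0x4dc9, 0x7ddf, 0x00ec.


Sum all words (with carry folding):
+ 0x981a = 0x981a
+ 0x4dc9 = 0xe5e3
+ 0x7ddf = 0x63c3
+ 0x00ec = 0x64af
One's complement: ~0x64af
Checksum = 0x9b50


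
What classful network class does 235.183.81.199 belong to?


First octet: 235
Binary: 11101011
1110xxxx -> Class D (224-239)
Class D (multicast), default mask N/A


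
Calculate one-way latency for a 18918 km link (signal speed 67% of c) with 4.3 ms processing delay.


Speed = 0.67 * 3e5 km/s = 201000 km/s
Propagation delay = 18918 / 201000 = 0.0941 s = 94.1194 ms
Processing delay = 4.3 ms
Total one-way latency = 98.4194 ms


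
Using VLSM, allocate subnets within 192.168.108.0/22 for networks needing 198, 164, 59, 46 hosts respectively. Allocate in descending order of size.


198 hosts -> /24 (254 usable): 192.168.108.0/24
164 hosts -> /24 (254 usable): 192.168.109.0/24
59 hosts -> /26 (62 usable): 192.168.110.0/26
46 hosts -> /26 (62 usable): 192.168.110.64/26
Allocation: 192.168.108.0/24 (198 hosts, 254 usable); 192.168.109.0/24 (164 hosts, 254 usable); 192.168.110.0/26 (59 hosts, 62 usable); 192.168.110.64/26 (46 hosts, 62 usable)


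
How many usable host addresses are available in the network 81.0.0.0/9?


Host bits = 32 - 9 = 23
Total addresses = 2^23 = 8388608
Usable = total - 2 (network and broadcast)
Usable hosts: 8388606


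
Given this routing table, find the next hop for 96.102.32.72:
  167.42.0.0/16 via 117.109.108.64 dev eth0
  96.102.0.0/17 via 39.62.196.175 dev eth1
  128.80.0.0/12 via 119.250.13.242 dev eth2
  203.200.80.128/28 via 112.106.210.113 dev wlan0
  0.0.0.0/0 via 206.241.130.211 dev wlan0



Longest prefix match for 96.102.32.72:
  /16 167.42.0.0: no
  /17 96.102.0.0: MATCH
  /12 128.80.0.0: no
  /28 203.200.80.128: no
  /0 0.0.0.0: MATCH
Selected: next-hop 39.62.196.175 via eth1 (matched /17)


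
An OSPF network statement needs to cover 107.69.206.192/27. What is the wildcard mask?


Subnet mask: 255.255.255.224
Wildcard = 255.255.255.255 - subnet mask
255 - 255 = 0
255 - 255 = 0
255 - 255 = 0
255 - 224 = 31
Wildcard: 0.0.0.31


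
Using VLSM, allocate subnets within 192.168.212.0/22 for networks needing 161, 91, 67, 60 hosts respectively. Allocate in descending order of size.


161 hosts -> /24 (254 usable): 192.168.212.0/24
91 hosts -> /25 (126 usable): 192.168.213.0/25
67 hosts -> /25 (126 usable): 192.168.213.128/25
60 hosts -> /26 (62 usable): 192.168.214.0/26
Allocation: 192.168.212.0/24 (161 hosts, 254 usable); 192.168.213.0/25 (91 hosts, 126 usable); 192.168.213.128/25 (67 hosts, 126 usable); 192.168.214.0/26 (60 hosts, 62 usable)


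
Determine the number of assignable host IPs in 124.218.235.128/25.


Host bits = 32 - 25 = 7
Total addresses = 2^7 = 128
Usable = total - 2 (network and broadcast)
Usable hosts: 126


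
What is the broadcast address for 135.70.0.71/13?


Network: 135.64.0.0/13
Host bits = 19
Set all host bits to 1:
Broadcast: 135.71.255.255


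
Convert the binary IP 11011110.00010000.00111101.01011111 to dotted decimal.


11011110 = 222
00010000 = 16
00111101 = 61
01011111 = 95
IP: 222.16.61.95


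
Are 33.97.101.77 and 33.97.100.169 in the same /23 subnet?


Mask: 255.255.254.0
33.97.101.77 AND mask = 33.97.100.0
33.97.100.169 AND mask = 33.97.100.0
Yes, same subnet (33.97.100.0)


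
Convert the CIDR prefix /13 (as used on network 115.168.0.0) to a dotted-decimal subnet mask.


/13 means 13 network bits, 19 host bits
Binary: 11111111111110000000000000000000
Mask: 255.248.0.0


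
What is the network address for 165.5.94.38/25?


IP:   10100101.00000101.01011110.00100110
Mask: 11111111.11111111.11111111.10000000
AND operation:
Net:  10100101.00000101.01011110.00000000
Network: 165.5.94.0/25


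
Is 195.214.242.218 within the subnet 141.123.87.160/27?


Subnet network: 141.123.87.160
Test IP AND mask: 195.214.242.192
No, 195.214.242.218 is not in 141.123.87.160/27


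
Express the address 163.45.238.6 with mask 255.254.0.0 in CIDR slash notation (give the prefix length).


Binary: 11111111.11111110.00000000.00000000
Count leading 1s
Prefix: /15


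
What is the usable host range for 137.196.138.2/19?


Network: 137.196.128.0
Broadcast: 137.196.159.255
First usable = network + 1
Last usable = broadcast - 1
Range: 137.196.128.1 to 137.196.159.254


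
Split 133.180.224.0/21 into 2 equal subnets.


New prefix = 21 + 1 = 22
Each subnet has 1024 addresses
  133.180.224.0/22
  133.180.228.0/22
Subnets: 133.180.224.0/22, 133.180.228.0/22


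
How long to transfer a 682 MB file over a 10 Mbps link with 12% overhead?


Effective throughput = 10 * (1 - 12/100) = 8.8 Mbps
File size in Mb = 682 * 8 = 5456 Mb
Time = 5456 / 8.8
Time = 620 seconds


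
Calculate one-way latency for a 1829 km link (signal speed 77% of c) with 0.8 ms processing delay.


Speed = 0.77 * 3e5 km/s = 231000 km/s
Propagation delay = 1829 / 231000 = 0.0079 s = 7.9177 ms
Processing delay = 0.8 ms
Total one-way latency = 8.7177 ms


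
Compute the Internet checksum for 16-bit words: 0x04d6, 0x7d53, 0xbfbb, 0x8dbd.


Sum all words (with carry folding):
+ 0x04d6 = 0x04d6
+ 0x7d53 = 0x8229
+ 0xbfbb = 0x41e5
+ 0x8dbd = 0xcfa2
One's complement: ~0xcfa2
Checksum = 0x305d


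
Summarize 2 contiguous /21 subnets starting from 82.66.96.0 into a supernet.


Original prefix: /21
Number of subnets: 2 = 2^1
New prefix = 21 - 1 = 20
Supernet: 82.66.96.0/20


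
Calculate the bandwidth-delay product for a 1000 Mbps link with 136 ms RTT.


BDP = bandwidth * RTT
= 1000 Mbps * 136 ms
= 1000 * 1e6 * 136 / 1000 bits
= 136000000 bits
= 17000000 bytes
= 16601.5625 KB
BDP = 136000000 bits (17000000 bytes)


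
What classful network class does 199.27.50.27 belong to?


First octet: 199
Binary: 11000111
110xxxxx -> Class C (192-223)
Class C, default mask 255.255.255.0 (/24)


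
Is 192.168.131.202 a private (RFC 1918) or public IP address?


RFC 1918 private ranges:
  10.0.0.0/8 (10.0.0.0 - 10.255.255.255)
  172.16.0.0/12 (172.16.0.0 - 172.31.255.255)
  192.168.0.0/16 (192.168.0.0 - 192.168.255.255)
Private (in 192.168.0.0/16)


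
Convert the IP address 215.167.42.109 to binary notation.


215 = 11010111
167 = 10100111
42 = 00101010
109 = 01101101
Binary: 11010111.10100111.00101010.01101101


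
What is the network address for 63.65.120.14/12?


IP:   00111111.01000001.01111000.00001110
Mask: 11111111.11110000.00000000.00000000
AND operation:
Net:  00111111.01000000.00000000.00000000
Network: 63.64.0.0/12


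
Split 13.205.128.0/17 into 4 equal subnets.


New prefix = 17 + 2 = 19
Each subnet has 8192 addresses
  13.205.128.0/19
  13.205.160.0/19
  13.205.192.0/19
  13.205.224.0/19
Subnets: 13.205.128.0/19, 13.205.160.0/19, 13.205.192.0/19, 13.205.224.0/19


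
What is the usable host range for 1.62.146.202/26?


Network: 1.62.146.192
Broadcast: 1.62.146.255
First usable = network + 1
Last usable = broadcast - 1
Range: 1.62.146.193 to 1.62.146.254


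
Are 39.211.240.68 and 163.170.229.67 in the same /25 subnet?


Mask: 255.255.255.128
39.211.240.68 AND mask = 39.211.240.0
163.170.229.67 AND mask = 163.170.229.0
No, different subnets (39.211.240.0 vs 163.170.229.0)


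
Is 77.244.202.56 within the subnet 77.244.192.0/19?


Subnet network: 77.244.192.0
Test IP AND mask: 77.244.192.0
Yes, 77.244.202.56 is in 77.244.192.0/19


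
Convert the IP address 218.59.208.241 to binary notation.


218 = 11011010
59 = 00111011
208 = 11010000
241 = 11110001
Binary: 11011010.00111011.11010000.11110001


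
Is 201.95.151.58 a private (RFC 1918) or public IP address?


RFC 1918 private ranges:
  10.0.0.0/8 (10.0.0.0 - 10.255.255.255)
  172.16.0.0/12 (172.16.0.0 - 172.31.255.255)
  192.168.0.0/16 (192.168.0.0 - 192.168.255.255)
Public (not in any RFC 1918 range)


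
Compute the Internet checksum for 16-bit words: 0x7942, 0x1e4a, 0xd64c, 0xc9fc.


Sum all words (with carry folding):
+ 0x7942 = 0x7942
+ 0x1e4a = 0x978c
+ 0xd64c = 0x6dd9
+ 0xc9fc = 0x37d6
One's complement: ~0x37d6
Checksum = 0xc829


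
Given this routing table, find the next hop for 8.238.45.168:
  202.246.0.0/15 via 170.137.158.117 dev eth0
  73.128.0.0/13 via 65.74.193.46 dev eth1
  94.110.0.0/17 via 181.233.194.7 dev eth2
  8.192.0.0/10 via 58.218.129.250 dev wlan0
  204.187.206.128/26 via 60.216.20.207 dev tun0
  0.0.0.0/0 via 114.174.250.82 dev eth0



Longest prefix match for 8.238.45.168:
  /15 202.246.0.0: no
  /13 73.128.0.0: no
  /17 94.110.0.0: no
  /10 8.192.0.0: MATCH
  /26 204.187.206.128: no
  /0 0.0.0.0: MATCH
Selected: next-hop 58.218.129.250 via wlan0 (matched /10)


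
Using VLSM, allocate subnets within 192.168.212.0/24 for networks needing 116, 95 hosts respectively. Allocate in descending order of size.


116 hosts -> /25 (126 usable): 192.168.212.0/25
95 hosts -> /25 (126 usable): 192.168.212.128/25
Allocation: 192.168.212.0/25 (116 hosts, 126 usable); 192.168.212.128/25 (95 hosts, 126 usable)


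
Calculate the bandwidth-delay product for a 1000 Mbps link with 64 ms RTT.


BDP = bandwidth * RTT
= 1000 Mbps * 64 ms
= 1000 * 1e6 * 64 / 1000 bits
= 64000000 bits
= 8000000 bytes
= 7812.5 KB
BDP = 64000000 bits (8000000 bytes)


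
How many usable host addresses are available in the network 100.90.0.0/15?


Host bits = 32 - 15 = 17
Total addresses = 2^17 = 131072
Usable = total - 2 (network and broadcast)
Usable hosts: 131070


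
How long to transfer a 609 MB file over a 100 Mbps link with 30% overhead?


Effective throughput = 100 * (1 - 30/100) = 70 Mbps
File size in Mb = 609 * 8 = 4872 Mb
Time = 4872 / 70
Time = 69.6 seconds


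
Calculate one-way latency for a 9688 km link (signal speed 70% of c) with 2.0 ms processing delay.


Speed = 0.7 * 3e5 km/s = 210000 km/s
Propagation delay = 9688 / 210000 = 0.0461 s = 46.1333 ms
Processing delay = 2.0 ms
Total one-way latency = 48.1333 ms


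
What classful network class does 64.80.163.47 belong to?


First octet: 64
Binary: 01000000
0xxxxxxx -> Class A (1-126)
Class A, default mask 255.0.0.0 (/8)


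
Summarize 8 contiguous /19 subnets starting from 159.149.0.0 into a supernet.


Original prefix: /19
Number of subnets: 8 = 2^3
New prefix = 19 - 3 = 16
Supernet: 159.149.0.0/16


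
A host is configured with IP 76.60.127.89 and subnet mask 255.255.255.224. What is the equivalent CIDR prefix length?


Binary: 11111111.11111111.11111111.11100000
Count leading 1s
Prefix: /27


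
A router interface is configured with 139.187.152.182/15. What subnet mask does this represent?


/15 means 15 network bits, 17 host bits
Binary: 11111111111111100000000000000000
Mask: 255.254.0.0


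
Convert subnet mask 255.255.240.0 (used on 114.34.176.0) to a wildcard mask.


Subnet mask: 255.255.240.0
Wildcard = 255.255.255.255 - subnet mask
255 - 255 = 0
255 - 255 = 0
255 - 240 = 15
255 - 0 = 255
Wildcard: 0.0.15.255


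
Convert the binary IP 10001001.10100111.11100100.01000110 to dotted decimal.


10001001 = 137
10100111 = 167
11100100 = 228
01000110 = 70
IP: 137.167.228.70


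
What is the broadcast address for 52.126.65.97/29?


Network: 52.126.65.96/29
Host bits = 3
Set all host bits to 1:
Broadcast: 52.126.65.103


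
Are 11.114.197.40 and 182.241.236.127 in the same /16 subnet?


Mask: 255.255.0.0
11.114.197.40 AND mask = 11.114.0.0
182.241.236.127 AND mask = 182.241.0.0
No, different subnets (11.114.0.0 vs 182.241.0.0)


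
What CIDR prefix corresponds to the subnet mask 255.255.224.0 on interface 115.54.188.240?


Binary: 11111111.11111111.11100000.00000000
Count leading 1s
Prefix: /19


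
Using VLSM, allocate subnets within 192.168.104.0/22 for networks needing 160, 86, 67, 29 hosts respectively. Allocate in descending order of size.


160 hosts -> /24 (254 usable): 192.168.104.0/24
86 hosts -> /25 (126 usable): 192.168.105.0/25
67 hosts -> /25 (126 usable): 192.168.105.128/25
29 hosts -> /27 (30 usable): 192.168.106.0/27
Allocation: 192.168.104.0/24 (160 hosts, 254 usable); 192.168.105.0/25 (86 hosts, 126 usable); 192.168.105.128/25 (67 hosts, 126 usable); 192.168.106.0/27 (29 hosts, 30 usable)


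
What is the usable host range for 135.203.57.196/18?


Network: 135.203.0.0
Broadcast: 135.203.63.255
First usable = network + 1
Last usable = broadcast - 1
Range: 135.203.0.1 to 135.203.63.254


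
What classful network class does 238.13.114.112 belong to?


First octet: 238
Binary: 11101110
1110xxxx -> Class D (224-239)
Class D (multicast), default mask N/A


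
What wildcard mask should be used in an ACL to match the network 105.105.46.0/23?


Subnet mask: 255.255.254.0
Wildcard = 255.255.255.255 - subnet mask
255 - 255 = 0
255 - 255 = 0
255 - 254 = 1
255 - 0 = 255
Wildcard: 0.0.1.255


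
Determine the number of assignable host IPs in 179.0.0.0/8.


Host bits = 32 - 8 = 24
Total addresses = 2^24 = 16777216
Usable = total - 2 (network and broadcast)
Usable hosts: 16777214


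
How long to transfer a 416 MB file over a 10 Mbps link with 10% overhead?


Effective throughput = 10 * (1 - 10/100) = 9 Mbps
File size in Mb = 416 * 8 = 3328 Mb
Time = 3328 / 9
Time = 369.7778 seconds


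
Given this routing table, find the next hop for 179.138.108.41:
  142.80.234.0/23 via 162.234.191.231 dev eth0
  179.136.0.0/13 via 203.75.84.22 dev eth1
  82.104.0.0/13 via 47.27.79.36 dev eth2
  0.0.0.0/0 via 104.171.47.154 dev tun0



Longest prefix match for 179.138.108.41:
  /23 142.80.234.0: no
  /13 179.136.0.0: MATCH
  /13 82.104.0.0: no
  /0 0.0.0.0: MATCH
Selected: next-hop 203.75.84.22 via eth1 (matched /13)


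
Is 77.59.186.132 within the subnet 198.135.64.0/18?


Subnet network: 198.135.64.0
Test IP AND mask: 77.59.128.0
No, 77.59.186.132 is not in 198.135.64.0/18


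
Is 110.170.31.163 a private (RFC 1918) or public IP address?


RFC 1918 private ranges:
  10.0.0.0/8 (10.0.0.0 - 10.255.255.255)
  172.16.0.0/12 (172.16.0.0 - 172.31.255.255)
  192.168.0.0/16 (192.168.0.0 - 192.168.255.255)
Public (not in any RFC 1918 range)


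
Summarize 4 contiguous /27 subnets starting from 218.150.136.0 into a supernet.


Original prefix: /27
Number of subnets: 4 = 2^2
New prefix = 27 - 2 = 25
Supernet: 218.150.136.0/25


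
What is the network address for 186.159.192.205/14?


IP:   10111010.10011111.11000000.11001101
Mask: 11111111.11111100.00000000.00000000
AND operation:
Net:  10111010.10011100.00000000.00000000
Network: 186.156.0.0/14


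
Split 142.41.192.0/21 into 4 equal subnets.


New prefix = 21 + 2 = 23
Each subnet has 512 addresses
  142.41.192.0/23
  142.41.194.0/23
  142.41.196.0/23
  142.41.198.0/23
Subnets: 142.41.192.0/23, 142.41.194.0/23, 142.41.196.0/23, 142.41.198.0/23


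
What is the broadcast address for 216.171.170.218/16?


Network: 216.171.0.0/16
Host bits = 16
Set all host bits to 1:
Broadcast: 216.171.255.255


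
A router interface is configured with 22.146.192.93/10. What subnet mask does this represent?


/10 means 10 network bits, 22 host bits
Binary: 11111111110000000000000000000000
Mask: 255.192.0.0


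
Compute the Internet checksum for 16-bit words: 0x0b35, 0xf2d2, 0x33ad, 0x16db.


Sum all words (with carry folding):
+ 0x0b35 = 0x0b35
+ 0xf2d2 = 0xfe07
+ 0x33ad = 0x31b5
+ 0x16db = 0x4890
One's complement: ~0x4890
Checksum = 0xb76f


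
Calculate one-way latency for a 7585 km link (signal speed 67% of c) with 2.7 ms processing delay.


Speed = 0.67 * 3e5 km/s = 201000 km/s
Propagation delay = 7585 / 201000 = 0.0377 s = 37.7363 ms
Processing delay = 2.7 ms
Total one-way latency = 40.4363 ms


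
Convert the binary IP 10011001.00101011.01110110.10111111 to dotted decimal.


10011001 = 153
00101011 = 43
01110110 = 118
10111111 = 191
IP: 153.43.118.191


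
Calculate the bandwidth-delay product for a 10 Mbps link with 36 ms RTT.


BDP = bandwidth * RTT
= 10 Mbps * 36 ms
= 10 * 1e6 * 36 / 1000 bits
= 360000 bits
= 45000 bytes
= 43.9453 KB
BDP = 360000 bits (45000 bytes)


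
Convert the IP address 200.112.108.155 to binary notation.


200 = 11001000
112 = 01110000
108 = 01101100
155 = 10011011
Binary: 11001000.01110000.01101100.10011011


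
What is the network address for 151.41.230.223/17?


IP:   10010111.00101001.11100110.11011111
Mask: 11111111.11111111.10000000.00000000
AND operation:
Net:  10010111.00101001.10000000.00000000
Network: 151.41.128.0/17


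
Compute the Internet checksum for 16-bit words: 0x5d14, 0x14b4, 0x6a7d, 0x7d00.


Sum all words (with carry folding):
+ 0x5d14 = 0x5d14
+ 0x14b4 = 0x71c8
+ 0x6a7d = 0xdc45
+ 0x7d00 = 0x5946
One's complement: ~0x5946
Checksum = 0xa6b9


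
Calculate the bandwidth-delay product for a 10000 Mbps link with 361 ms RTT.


BDP = bandwidth * RTT
= 10000 Mbps * 361 ms
= 10000 * 1e6 * 361 / 1000 bits
= 3610000000 bits
= 451250000 bytes
= 440673.8281 KB
BDP = 3610000000 bits (451250000 bytes)


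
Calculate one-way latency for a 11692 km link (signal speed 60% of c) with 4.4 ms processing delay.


Speed = 0.6 * 3e5 km/s = 180000 km/s
Propagation delay = 11692 / 180000 = 0.065 s = 64.9556 ms
Processing delay = 4.4 ms
Total one-way latency = 69.3556 ms


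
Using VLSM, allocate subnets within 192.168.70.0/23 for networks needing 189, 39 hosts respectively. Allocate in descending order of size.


189 hosts -> /24 (254 usable): 192.168.70.0/24
39 hosts -> /26 (62 usable): 192.168.71.0/26
Allocation: 192.168.70.0/24 (189 hosts, 254 usable); 192.168.71.0/26 (39 hosts, 62 usable)


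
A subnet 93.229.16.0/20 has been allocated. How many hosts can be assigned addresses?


Host bits = 32 - 20 = 12
Total addresses = 2^12 = 4096
Usable = total - 2 (network and broadcast)
Usable hosts: 4094


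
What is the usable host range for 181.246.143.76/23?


Network: 181.246.142.0
Broadcast: 181.246.143.255
First usable = network + 1
Last usable = broadcast - 1
Range: 181.246.142.1 to 181.246.143.254


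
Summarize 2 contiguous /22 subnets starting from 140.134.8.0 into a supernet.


Original prefix: /22
Number of subnets: 2 = 2^1
New prefix = 22 - 1 = 21
Supernet: 140.134.8.0/21


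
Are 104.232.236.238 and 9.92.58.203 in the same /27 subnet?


Mask: 255.255.255.224
104.232.236.238 AND mask = 104.232.236.224
9.92.58.203 AND mask = 9.92.58.192
No, different subnets (104.232.236.224 vs 9.92.58.192)


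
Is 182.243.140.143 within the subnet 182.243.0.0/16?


Subnet network: 182.243.0.0
Test IP AND mask: 182.243.0.0
Yes, 182.243.140.143 is in 182.243.0.0/16


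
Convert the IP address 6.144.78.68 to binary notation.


6 = 00000110
144 = 10010000
78 = 01001110
68 = 01000100
Binary: 00000110.10010000.01001110.01000100


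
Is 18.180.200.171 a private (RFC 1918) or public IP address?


RFC 1918 private ranges:
  10.0.0.0/8 (10.0.0.0 - 10.255.255.255)
  172.16.0.0/12 (172.16.0.0 - 172.31.255.255)
  192.168.0.0/16 (192.168.0.0 - 192.168.255.255)
Public (not in any RFC 1918 range)


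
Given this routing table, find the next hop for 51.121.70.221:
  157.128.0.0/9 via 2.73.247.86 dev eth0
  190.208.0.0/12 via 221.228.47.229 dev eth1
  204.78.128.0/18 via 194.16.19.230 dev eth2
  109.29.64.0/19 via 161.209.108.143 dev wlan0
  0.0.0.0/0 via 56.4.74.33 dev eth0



Longest prefix match for 51.121.70.221:
  /9 157.128.0.0: no
  /12 190.208.0.0: no
  /18 204.78.128.0: no
  /19 109.29.64.0: no
  /0 0.0.0.0: MATCH
Selected: next-hop 56.4.74.33 via eth0 (matched /0)


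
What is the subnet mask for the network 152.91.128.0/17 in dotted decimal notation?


/17 means 17 network bits, 15 host bits
Binary: 11111111111111111000000000000000
Mask: 255.255.128.0


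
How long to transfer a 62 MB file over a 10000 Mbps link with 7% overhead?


Effective throughput = 10000 * (1 - 7/100) = 9300 Mbps
File size in Mb = 62 * 8 = 496 Mb
Time = 496 / 9300
Time = 0.0533 seconds


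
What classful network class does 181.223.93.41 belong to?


First octet: 181
Binary: 10110101
10xxxxxx -> Class B (128-191)
Class B, default mask 255.255.0.0 (/16)


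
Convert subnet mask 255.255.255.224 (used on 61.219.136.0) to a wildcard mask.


Subnet mask: 255.255.255.224
Wildcard = 255.255.255.255 - subnet mask
255 - 255 = 0
255 - 255 = 0
255 - 255 = 0
255 - 224 = 31
Wildcard: 0.0.0.31


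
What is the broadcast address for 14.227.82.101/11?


Network: 14.224.0.0/11
Host bits = 21
Set all host bits to 1:
Broadcast: 14.255.255.255


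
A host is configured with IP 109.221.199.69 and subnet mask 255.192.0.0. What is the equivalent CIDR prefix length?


Binary: 11111111.11000000.00000000.00000000
Count leading 1s
Prefix: /10


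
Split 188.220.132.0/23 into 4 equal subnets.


New prefix = 23 + 2 = 25
Each subnet has 128 addresses
  188.220.132.0/25
  188.220.132.128/25
  188.220.133.0/25
  188.220.133.128/25
Subnets: 188.220.132.0/25, 188.220.132.128/25, 188.220.133.0/25, 188.220.133.128/25


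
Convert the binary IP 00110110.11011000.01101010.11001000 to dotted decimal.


00110110 = 54
11011000 = 216
01101010 = 106
11001000 = 200
IP: 54.216.106.200


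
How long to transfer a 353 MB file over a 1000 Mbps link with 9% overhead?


Effective throughput = 1000 * (1 - 9/100) = 910 Mbps
File size in Mb = 353 * 8 = 2824 Mb
Time = 2824 / 910
Time = 3.1033 seconds


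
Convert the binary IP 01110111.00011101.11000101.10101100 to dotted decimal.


01110111 = 119
00011101 = 29
11000101 = 197
10101100 = 172
IP: 119.29.197.172


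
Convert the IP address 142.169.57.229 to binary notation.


142 = 10001110
169 = 10101001
57 = 00111001
229 = 11100101
Binary: 10001110.10101001.00111001.11100101


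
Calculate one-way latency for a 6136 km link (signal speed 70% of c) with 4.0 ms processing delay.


Speed = 0.7 * 3e5 km/s = 210000 km/s
Propagation delay = 6136 / 210000 = 0.0292 s = 29.219 ms
Processing delay = 4.0 ms
Total one-way latency = 33.219 ms


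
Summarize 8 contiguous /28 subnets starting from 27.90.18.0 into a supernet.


Original prefix: /28
Number of subnets: 8 = 2^3
New prefix = 28 - 3 = 25
Supernet: 27.90.18.0/25


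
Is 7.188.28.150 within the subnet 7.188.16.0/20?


Subnet network: 7.188.16.0
Test IP AND mask: 7.188.16.0
Yes, 7.188.28.150 is in 7.188.16.0/20


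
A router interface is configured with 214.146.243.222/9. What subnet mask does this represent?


/9 means 9 network bits, 23 host bits
Binary: 11111111100000000000000000000000
Mask: 255.128.0.0


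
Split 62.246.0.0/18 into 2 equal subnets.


New prefix = 18 + 1 = 19
Each subnet has 8192 addresses
  62.246.0.0/19
  62.246.32.0/19
Subnets: 62.246.0.0/19, 62.246.32.0/19
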